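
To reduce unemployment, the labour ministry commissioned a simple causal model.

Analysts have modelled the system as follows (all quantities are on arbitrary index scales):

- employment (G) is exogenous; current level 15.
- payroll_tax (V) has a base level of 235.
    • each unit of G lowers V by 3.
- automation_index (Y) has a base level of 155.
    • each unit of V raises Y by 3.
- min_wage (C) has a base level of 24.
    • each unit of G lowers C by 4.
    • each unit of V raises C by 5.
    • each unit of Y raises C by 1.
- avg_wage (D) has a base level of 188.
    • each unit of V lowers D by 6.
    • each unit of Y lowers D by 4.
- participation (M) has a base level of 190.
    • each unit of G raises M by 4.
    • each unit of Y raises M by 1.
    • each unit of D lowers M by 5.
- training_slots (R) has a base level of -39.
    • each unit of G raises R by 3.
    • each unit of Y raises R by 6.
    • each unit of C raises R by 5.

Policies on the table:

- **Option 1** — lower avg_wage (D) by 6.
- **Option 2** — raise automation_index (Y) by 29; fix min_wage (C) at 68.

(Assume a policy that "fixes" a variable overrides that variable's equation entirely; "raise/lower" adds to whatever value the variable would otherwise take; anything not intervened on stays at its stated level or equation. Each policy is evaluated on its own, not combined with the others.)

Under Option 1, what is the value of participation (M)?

Option 1 (D − 6):
  G = 15
  V = 235 − 3·15 = 190
  Y = 155 + 3·190 = 725
  D = 188 − 6·190 − 4·725 (−6 from intervention) = -3858
  M = 190 + 4·15 + 725 − 5·(-3858) = 20265

20265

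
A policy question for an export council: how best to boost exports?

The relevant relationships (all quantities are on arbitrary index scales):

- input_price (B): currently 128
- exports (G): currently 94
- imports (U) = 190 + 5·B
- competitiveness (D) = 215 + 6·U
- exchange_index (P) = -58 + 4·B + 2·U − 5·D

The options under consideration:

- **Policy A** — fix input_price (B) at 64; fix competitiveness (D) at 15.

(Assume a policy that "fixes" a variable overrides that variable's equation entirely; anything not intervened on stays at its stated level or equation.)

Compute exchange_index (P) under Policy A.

Policy A (B := 64, D := 15):
  B = 64
  U = 190 + 5·64 = 510
  D = 15
  P = -58 + 4·64 + 2·510 − 5·15 = 1143

1143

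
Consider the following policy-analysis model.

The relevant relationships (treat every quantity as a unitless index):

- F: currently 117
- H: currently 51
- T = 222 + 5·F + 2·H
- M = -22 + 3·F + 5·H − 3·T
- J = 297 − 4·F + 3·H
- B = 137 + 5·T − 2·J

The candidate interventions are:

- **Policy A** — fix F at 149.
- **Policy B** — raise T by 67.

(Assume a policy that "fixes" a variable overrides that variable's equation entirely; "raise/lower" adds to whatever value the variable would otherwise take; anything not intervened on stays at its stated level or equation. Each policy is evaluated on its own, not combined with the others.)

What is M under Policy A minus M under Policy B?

Policy A (F := 149):
  F = 149
  H = 51
  T = 222 + 5·149 + 2·51 = 1069
  M = -22 + 3·149 + 5·51 − 3·1069 = -2527
Policy B (T + 67):
  F = 117
  H = 51
  T = 222 + 5·117 + 2·51 (+67 from intervention) = 976
  M = -22 + 3·117 + 5·51 − 3·976 = -2344
M: -2527 − (-2344) = -183

-183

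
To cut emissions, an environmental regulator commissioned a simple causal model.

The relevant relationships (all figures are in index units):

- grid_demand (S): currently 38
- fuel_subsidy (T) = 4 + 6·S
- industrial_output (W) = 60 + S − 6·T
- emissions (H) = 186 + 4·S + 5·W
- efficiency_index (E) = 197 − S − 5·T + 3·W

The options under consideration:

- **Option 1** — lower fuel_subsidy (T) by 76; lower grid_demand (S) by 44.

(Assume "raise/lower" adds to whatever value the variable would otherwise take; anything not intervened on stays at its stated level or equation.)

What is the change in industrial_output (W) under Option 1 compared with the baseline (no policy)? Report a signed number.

Baseline:
  S = 38
  T = 4 + 6·38 = 232
  W = 60 + 38 − 6·232 = -1294
Option 1 (T − 76, S − 44):
  S = 38 − 44 = -6
  T = 4 + 6·(-6) (−76 from intervention) = -108
  W = 60 + (-6) − 6·(-108) = 702
Change in W: 702 − (-1294) = 1996

1996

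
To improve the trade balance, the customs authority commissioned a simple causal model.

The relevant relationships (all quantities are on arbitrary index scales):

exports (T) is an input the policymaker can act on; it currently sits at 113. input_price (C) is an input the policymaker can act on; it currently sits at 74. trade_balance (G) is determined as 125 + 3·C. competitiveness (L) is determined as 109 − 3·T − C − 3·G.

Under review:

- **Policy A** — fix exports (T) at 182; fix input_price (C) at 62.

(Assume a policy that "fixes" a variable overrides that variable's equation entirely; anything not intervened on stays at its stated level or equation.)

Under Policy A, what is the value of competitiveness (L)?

-1432

Policy A (T := 182, C := 62):
  T = 182
  C = 62
  G = 125 + 3·62 = 311
  L = 109 − 3·182 − 62 − 3·311 = -1432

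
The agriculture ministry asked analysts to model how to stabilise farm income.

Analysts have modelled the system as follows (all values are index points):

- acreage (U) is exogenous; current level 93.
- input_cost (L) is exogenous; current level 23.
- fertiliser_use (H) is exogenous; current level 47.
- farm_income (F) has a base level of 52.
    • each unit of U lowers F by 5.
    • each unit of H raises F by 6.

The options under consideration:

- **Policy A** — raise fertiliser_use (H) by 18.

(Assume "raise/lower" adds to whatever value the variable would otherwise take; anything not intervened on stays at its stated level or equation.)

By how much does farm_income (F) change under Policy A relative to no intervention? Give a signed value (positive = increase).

108

Baseline:
  U = 93
  H = 47
  F = 52 − 5·93 + 6·47 = -131
Policy A (H + 18):
  U = 93
  H = 47 + 18 = 65
  F = 52 − 5·93 + 6·65 = -23
Change in F: -23 − (-131) = 108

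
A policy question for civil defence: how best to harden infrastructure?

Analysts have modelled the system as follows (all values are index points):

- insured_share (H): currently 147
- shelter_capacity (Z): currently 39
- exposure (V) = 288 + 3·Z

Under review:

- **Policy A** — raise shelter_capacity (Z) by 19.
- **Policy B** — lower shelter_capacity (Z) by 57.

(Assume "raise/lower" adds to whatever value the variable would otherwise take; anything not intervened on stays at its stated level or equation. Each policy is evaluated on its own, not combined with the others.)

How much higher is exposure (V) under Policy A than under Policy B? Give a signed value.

228

Policy A (Z + 19):
  Z = 39 + 19 = 58
  V = 288 + 3·58 = 462
Policy B (Z − 57):
  Z = 39 − 57 = -18
  V = 288 + 3·(-18) = 234
V: 462 − 234 = 228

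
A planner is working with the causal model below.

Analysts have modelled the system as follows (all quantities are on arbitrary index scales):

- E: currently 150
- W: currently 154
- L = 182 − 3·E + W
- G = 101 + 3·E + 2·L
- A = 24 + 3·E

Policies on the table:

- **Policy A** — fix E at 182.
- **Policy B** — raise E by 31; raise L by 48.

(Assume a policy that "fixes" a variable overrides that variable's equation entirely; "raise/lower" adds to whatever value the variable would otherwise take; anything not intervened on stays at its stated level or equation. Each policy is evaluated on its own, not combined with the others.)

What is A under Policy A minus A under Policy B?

3

Policy A (E := 182):
  E = 182
  A = 24 + 3·182 = 570
Policy B (E + 31, L + 48):
  E = 150 + 31 = 181
  A = 24 + 3·181 = 567
A: 570 − 567 = 3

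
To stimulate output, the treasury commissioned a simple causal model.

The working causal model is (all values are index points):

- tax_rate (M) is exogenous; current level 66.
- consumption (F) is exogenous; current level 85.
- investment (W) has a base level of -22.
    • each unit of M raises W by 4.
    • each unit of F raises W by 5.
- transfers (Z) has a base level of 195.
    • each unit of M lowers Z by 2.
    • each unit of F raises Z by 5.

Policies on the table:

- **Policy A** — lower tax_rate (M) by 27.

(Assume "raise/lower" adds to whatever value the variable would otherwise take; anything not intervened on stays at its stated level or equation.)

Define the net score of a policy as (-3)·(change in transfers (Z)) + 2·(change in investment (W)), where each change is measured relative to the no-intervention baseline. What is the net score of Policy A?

-378

Baseline:
  M = 66
  F = 85
  W = -22 + 4·66 + 5·85 = 667
  Z = 195 − 2·66 + 5·85 = 488
Policy A (M − 27):
  M = 66 − 27 = 39
  F = 85
  W = -22 + 4·39 + 5·85 = 559
  Z = 195 − 2·39 + 5·85 = 542
ΔZ = 542 − 488 = 54; ΔW = 559 − 667 = -108
Score = (-3)·54 + 2·(-108) = -378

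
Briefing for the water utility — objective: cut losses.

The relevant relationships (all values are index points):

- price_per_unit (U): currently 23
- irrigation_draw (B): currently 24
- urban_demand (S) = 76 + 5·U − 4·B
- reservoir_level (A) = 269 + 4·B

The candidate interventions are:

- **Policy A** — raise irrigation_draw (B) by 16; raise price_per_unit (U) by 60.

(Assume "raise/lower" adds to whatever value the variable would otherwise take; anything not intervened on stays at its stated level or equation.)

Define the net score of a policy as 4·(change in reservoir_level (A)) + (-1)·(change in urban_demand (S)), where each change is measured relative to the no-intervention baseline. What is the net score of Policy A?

Baseline:
  U = 23
  B = 24
  S = 76 + 5·23 − 4·24 = 95
  A = 269 + 4·24 = 365
Policy A (B + 16, U + 60):
  U = 23 + 60 = 83
  B = 24 + 16 = 40
  S = 76 + 5·83 − 4·40 = 331
  A = 269 + 4·40 = 429
ΔA = 429 − 365 = 64; ΔS = 331 − 95 = 236
Score = 4·64 + (-1)·236 = 20

20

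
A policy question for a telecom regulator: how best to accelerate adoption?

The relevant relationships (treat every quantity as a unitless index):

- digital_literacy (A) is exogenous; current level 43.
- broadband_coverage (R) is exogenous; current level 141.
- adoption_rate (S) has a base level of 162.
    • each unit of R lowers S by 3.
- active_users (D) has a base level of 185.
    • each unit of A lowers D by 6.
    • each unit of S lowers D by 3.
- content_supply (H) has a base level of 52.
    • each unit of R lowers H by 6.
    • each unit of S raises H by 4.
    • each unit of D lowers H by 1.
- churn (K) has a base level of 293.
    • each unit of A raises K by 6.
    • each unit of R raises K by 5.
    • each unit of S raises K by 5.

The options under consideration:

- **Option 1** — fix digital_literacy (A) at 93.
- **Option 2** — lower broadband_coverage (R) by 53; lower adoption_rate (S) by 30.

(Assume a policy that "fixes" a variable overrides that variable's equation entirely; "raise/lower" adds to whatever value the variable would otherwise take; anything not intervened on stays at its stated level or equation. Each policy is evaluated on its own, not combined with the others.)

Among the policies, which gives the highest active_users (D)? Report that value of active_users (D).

Option 1 (A := 93):
  A = 93
  R = 141
  S = 162 − 3·141 = -261
  D = 185 − 6·93 − 3·(-261) = 410
Option 2 (R − 53, S − 30):
  A = 43
  R = 141 − 53 = 88
  S = 162 − 3·88 (−30 from intervention) = -132
  D = 185 − 6·43 − 3·(-132) = 323
Comparing — Option 1: D=410, Option 2: D=323. Highest is 410 (Option 1).

410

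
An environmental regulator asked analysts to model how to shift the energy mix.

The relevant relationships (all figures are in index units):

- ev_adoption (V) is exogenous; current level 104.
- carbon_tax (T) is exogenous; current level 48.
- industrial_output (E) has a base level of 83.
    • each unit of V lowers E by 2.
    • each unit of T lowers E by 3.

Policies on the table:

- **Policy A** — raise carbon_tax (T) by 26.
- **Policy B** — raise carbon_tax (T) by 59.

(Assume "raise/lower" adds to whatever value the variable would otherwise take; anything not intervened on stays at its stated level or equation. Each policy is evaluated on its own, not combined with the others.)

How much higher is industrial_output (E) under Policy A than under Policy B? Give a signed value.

Policy A (T + 26):
  V = 104
  T = 48 + 26 = 74
  E = 83 − 2·104 − 3·74 = -347
Policy B (T + 59):
  V = 104
  T = 48 + 59 = 107
  E = 83 − 2·104 − 3·107 = -446
E: -347 − (-446) = 99

99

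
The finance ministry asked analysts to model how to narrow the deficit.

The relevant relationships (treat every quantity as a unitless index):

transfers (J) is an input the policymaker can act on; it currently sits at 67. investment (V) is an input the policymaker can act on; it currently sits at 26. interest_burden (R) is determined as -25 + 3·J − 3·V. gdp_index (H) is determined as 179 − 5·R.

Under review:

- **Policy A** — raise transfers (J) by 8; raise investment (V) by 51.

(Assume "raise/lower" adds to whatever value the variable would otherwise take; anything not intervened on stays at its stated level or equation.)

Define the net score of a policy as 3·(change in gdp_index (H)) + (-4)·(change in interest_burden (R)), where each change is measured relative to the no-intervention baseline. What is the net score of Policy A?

2451

Baseline:
  J = 67
  V = 26
  R = -25 + 3·67 − 3·26 = 98
  H = 179 − 5·98 = -311
Policy A (J + 8, V + 51):
  J = 67 + 8 = 75
  V = 26 + 51 = 77
  R = -25 + 3·75 − 3·77 = -31
  H = 179 − 5·(-31) = 334
ΔH = 334 − (-311) = 645; ΔR = -31 − 98 = -129
Score = 3·645 + (-4)·(-129) = 2451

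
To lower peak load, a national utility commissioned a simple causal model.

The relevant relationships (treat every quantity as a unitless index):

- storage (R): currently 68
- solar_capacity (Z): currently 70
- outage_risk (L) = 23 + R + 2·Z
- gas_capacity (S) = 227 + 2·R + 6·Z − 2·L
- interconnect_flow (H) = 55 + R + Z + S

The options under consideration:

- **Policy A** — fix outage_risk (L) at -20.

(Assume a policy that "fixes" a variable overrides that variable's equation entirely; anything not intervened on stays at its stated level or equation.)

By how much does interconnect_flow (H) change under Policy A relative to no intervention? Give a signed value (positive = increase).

502

Baseline:
  R = 68
  Z = 70
  L = 23 + 68 + 2·70 = 231
  S = 227 + 2·68 + 6·70 − 2·231 = 321
  H = 55 + 68 + 70 + 321 = 514
Policy A (L := -20):
  R = 68
  Z = 70
  L = -20
  S = 227 + 2·68 + 6·70 − 2·(-20) = 823
  H = 55 + 68 + 70 + 823 = 1016
Change in H: 1016 − 514 = 502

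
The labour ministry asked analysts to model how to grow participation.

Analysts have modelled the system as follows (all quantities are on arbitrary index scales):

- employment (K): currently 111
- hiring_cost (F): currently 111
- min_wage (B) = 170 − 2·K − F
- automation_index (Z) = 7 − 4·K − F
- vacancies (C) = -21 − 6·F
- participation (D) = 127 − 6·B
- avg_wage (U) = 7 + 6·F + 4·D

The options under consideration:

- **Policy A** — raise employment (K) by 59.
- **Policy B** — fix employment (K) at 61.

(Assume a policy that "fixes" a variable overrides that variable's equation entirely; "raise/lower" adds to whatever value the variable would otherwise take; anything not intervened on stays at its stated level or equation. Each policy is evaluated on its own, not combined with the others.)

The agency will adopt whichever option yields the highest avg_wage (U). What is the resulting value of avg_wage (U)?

Policy A (K + 59):
  K = 111 + 59 = 170
  F = 111
  B = 170 − 2·170 − 111 = -281
  D = 127 − 6·(-281) = 1813
  U = 7 + 6·111 + 4·1813 = 7925
Policy B (K := 61):
  K = 61
  F = 111
  B = 170 − 2·61 − 111 = -63
  D = 127 − 6·(-63) = 505
  U = 7 + 6·111 + 4·505 = 2693
Comparing — Policy A: U=7925, Policy B: U=2693. Highest is 7925 (Policy A).

7925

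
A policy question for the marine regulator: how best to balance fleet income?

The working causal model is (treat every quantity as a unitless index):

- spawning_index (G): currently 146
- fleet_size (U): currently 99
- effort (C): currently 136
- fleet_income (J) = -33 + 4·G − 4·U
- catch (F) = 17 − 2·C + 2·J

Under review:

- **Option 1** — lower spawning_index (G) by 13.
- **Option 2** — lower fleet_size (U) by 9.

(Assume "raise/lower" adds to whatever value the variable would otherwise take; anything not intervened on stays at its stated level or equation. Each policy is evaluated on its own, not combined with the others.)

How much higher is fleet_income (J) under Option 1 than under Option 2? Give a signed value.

-88

Option 1 (G − 13):
  G = 146 − 13 = 133
  U = 99
  J = -33 + 4·133 − 4·99 = 103
Option 2 (U − 9):
  G = 146
  U = 99 − 9 = 90
  J = -33 + 4·146 − 4·90 = 191
J: 103 − 191 = -88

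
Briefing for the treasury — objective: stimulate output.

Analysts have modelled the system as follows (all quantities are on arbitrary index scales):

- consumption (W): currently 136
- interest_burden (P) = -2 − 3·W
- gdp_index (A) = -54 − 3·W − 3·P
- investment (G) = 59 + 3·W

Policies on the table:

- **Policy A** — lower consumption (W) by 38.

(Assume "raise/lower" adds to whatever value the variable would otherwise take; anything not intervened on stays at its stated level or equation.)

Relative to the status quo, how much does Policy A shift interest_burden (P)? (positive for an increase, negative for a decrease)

Baseline:
  W = 136
  P = -2 − 3·136 = -410
Policy A (W − 38):
  W = 136 − 38 = 98
  P = -2 − 3·98 = -296
Change in P: -296 − (-410) = 114

114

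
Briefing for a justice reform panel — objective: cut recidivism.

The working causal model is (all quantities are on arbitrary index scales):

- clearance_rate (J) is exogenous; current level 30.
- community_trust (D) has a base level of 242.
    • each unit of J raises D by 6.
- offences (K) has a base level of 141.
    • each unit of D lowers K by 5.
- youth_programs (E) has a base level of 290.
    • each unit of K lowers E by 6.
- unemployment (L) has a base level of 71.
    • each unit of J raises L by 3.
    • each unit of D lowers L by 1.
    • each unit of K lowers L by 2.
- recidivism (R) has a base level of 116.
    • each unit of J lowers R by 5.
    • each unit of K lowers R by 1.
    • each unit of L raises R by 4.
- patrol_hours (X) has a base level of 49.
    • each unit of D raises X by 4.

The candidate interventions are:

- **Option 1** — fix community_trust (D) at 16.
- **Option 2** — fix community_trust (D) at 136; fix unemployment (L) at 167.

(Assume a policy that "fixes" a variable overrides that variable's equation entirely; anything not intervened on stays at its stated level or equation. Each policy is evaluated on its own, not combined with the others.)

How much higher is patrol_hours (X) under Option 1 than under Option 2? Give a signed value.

Option 1 (D := 16):
  J = 30
  D = 16
  X = 49 + 4·16 = 113
Option 2 (D := 136, L := 167):
  J = 30
  D = 136
  X = 49 + 4·136 = 593
X: 113 − 593 = -480

-480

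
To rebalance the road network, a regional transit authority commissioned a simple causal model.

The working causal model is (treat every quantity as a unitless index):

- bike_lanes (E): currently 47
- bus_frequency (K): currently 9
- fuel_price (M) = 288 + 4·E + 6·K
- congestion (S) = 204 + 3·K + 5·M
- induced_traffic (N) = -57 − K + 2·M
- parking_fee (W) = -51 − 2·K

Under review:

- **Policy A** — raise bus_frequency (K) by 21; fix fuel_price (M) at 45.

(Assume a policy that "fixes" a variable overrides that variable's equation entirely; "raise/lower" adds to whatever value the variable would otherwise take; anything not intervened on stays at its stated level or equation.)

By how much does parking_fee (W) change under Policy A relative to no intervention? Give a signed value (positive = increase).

-42

Baseline:
  K = 9
  W = -51 − 2·9 = -69
Policy A (K + 21, M := 45):
  K = 9 + 21 = 30
  W = -51 − 2·30 = -111
Change in W: -111 − (-69) = -42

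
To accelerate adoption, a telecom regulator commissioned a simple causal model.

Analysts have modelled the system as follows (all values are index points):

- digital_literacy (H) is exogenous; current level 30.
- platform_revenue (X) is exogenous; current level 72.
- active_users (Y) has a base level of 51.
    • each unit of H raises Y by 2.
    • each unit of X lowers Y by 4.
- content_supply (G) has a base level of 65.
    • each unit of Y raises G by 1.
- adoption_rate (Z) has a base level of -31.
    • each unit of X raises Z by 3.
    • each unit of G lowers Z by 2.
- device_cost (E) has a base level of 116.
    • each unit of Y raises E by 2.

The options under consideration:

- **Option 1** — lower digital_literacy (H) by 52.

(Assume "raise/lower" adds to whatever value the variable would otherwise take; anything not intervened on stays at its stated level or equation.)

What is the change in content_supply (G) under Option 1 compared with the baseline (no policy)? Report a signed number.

-104

Baseline:
  H = 30
  X = 72
  Y = 51 + 2·30 − 4·72 = -177
  G = 65 + (-177) = -112
Option 1 (H − 52):
  H = 30 − 52 = -22
  X = 72
  Y = 51 + 2·(-22) − 4·72 = -281
  G = 65 + (-281) = -216
Change in G: -216 − (-112) = -104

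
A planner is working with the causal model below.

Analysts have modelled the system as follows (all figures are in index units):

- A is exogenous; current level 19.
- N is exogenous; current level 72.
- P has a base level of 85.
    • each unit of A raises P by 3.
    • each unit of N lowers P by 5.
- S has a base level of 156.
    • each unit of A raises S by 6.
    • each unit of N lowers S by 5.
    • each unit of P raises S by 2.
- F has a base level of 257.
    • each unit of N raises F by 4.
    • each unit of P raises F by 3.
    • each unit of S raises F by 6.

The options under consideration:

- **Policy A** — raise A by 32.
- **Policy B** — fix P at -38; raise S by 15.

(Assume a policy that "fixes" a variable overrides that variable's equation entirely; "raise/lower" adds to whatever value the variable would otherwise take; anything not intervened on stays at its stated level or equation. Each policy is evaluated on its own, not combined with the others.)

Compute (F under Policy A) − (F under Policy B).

Policy A (A + 32):
  A = 19 + 32 = 51
  N = 72
  P = 85 + 3·51 − 5·72 = -122
  S = 156 + 6·51 − 5·72 + 2·(-122) = -142
  F = 257 + 4·72 + 3·(-122) + 6·(-142) = -673
Policy B (P := -38, S + 15):
  A = 19
  N = 72
  P = -38
  S = 156 + 6·19 − 5·72 + 2·(-38) (+15 from intervention) = -151
  F = 257 + 4·72 + 3·(-38) + 6·(-151) = -475
F: -673 − (-475) = -198

-198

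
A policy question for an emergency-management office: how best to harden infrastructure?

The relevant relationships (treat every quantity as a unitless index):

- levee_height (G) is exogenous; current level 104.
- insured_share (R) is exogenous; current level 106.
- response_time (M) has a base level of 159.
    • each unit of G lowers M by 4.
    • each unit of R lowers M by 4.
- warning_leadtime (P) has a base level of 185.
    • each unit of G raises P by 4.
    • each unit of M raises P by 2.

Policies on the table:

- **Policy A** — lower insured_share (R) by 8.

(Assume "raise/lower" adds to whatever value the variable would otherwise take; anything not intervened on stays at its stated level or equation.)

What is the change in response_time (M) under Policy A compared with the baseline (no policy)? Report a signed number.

Baseline:
  G = 104
  R = 106
  M = 159 − 4·104 − 4·106 = -681
Policy A (R − 8):
  G = 104
  R = 106 − 8 = 98
  M = 159 − 4·104 − 4·98 = -649
Change in M: -649 − (-681) = 32

32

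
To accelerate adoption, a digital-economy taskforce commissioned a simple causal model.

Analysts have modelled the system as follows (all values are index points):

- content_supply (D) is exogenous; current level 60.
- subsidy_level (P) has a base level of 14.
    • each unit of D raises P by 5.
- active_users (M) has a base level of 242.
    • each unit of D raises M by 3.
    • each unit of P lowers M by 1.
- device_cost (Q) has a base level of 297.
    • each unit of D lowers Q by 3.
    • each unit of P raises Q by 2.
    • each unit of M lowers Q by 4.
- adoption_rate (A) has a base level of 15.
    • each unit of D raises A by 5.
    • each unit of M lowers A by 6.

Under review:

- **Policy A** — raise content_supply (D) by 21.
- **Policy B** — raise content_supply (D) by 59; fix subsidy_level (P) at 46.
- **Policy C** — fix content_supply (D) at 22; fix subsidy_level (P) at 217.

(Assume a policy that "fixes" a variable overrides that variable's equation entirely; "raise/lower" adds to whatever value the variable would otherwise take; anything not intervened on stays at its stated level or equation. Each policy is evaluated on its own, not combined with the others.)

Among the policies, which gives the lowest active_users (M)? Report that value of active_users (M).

Policy A (D + 21):
  D = 60 + 21 = 81
  P = 14 + 5·81 = 419
  M = 242 + 3·81 − 419 = 66
Policy B (D + 59, P := 46):
  D = 60 + 59 = 119
  P = 46
  M = 242 + 3·119 − 46 = 553
Policy C (D := 22, P := 217):
  D = 22
  P = 217
  M = 242 + 3·22 − 217 = 91
Comparing — Policy A: M=66, Policy B: M=553, Policy C: M=91. Lowest is 66 (Policy A).

66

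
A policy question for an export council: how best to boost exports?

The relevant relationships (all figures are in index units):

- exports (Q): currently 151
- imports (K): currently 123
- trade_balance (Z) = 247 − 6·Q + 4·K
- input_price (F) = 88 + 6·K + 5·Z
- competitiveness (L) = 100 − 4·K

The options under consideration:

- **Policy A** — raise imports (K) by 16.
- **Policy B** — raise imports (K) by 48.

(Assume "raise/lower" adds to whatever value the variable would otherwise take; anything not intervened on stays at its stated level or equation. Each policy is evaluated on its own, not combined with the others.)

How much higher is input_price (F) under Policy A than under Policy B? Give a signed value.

-832

Policy A (K + 16):
  Q = 151
  K = 123 + 16 = 139
  Z = 247 − 6·151 + 4·139 = -103
  F = 88 + 6·139 + 5·(-103) = 407
Policy B (K + 48):
  Q = 151
  K = 123 + 48 = 171
  Z = 247 − 6·151 + 4·171 = 25
  F = 88 + 6·171 + 5·25 = 1239
F: 407 − 1239 = -832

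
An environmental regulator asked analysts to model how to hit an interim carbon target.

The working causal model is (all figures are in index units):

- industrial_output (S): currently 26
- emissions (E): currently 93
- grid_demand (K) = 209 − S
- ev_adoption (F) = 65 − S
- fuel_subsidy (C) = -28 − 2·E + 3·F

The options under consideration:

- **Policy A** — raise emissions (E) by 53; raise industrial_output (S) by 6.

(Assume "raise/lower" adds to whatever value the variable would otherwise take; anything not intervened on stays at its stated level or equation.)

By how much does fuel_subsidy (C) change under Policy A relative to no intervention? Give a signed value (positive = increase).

Baseline:
  S = 26
  E = 93
  F = 65 − 26 = 39
  C = -28 − 2·93 + 3·39 = -97
Policy A (E + 53, S + 6):
  S = 26 + 6 = 32
  E = 93 + 53 = 146
  F = 65 − 32 = 33
  C = -28 − 2·146 + 3·33 = -221
Change in C: -221 − (-97) = -124

-124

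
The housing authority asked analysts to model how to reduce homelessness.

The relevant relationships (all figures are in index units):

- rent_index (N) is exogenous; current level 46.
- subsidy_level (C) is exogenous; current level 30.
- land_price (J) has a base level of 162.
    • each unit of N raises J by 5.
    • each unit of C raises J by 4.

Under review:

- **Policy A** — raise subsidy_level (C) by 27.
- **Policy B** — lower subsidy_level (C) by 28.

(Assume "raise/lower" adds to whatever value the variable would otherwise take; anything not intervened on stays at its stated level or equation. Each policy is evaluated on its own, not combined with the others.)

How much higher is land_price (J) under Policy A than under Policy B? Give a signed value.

220

Policy A (C + 27):
  N = 46
  C = 30 + 27 = 57
  J = 162 + 5·46 + 4·57 = 620
Policy B (C − 28):
  N = 46
  C = 30 − 28 = 2
  J = 162 + 5·46 + 4·2 = 400
J: 620 − 400 = 220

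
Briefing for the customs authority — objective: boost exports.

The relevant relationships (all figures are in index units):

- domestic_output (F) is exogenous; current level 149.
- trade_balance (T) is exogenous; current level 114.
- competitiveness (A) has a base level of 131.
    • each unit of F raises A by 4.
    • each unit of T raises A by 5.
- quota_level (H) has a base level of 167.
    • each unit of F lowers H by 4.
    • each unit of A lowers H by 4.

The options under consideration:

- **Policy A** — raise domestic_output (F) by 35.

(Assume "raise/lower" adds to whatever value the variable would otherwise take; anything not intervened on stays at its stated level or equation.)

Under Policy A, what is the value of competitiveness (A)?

Policy A (F + 35):
  F = 149 + 35 = 184
  T = 114
  A = 131 + 4·184 + 5·114 = 1437

1437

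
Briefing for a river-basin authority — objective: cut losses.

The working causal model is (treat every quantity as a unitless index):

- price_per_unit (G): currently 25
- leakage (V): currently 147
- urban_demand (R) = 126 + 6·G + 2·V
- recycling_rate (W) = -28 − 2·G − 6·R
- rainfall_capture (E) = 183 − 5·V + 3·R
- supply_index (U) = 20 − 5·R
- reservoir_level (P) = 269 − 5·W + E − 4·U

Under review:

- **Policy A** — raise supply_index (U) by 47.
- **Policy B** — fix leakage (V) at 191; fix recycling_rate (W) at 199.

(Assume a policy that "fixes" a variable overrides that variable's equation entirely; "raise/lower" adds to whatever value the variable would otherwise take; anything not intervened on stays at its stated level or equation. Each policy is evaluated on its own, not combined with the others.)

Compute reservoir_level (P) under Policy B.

13556

Policy B (V := 191, W := 199):
  G = 25
  V = 191
  R = 126 + 6·25 + 2·191 = 658
  W = 199
  E = 183 − 5·191 + 3·658 = 1202
  U = 20 − 5·658 = -3270
  P = 269 − 5·199 + 1202 − 4·(-3270) = 13556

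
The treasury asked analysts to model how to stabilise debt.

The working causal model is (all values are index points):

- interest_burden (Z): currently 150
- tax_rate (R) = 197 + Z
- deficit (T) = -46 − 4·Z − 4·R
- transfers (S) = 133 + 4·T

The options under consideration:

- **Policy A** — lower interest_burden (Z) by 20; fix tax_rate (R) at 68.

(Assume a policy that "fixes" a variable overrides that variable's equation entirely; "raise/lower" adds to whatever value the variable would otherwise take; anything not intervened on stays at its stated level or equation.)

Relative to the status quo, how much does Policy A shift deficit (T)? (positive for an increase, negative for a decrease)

1196

Baseline:
  Z = 150
  R = 197 + 150 = 347
  T = -46 − 4·150 − 4·347 = -2034
Policy A (Z − 20, R := 68):
  Z = 150 − 20 = 130
  R = 68
  T = -46 − 4·130 − 4·68 = -838
Change in T: -838 − (-2034) = 1196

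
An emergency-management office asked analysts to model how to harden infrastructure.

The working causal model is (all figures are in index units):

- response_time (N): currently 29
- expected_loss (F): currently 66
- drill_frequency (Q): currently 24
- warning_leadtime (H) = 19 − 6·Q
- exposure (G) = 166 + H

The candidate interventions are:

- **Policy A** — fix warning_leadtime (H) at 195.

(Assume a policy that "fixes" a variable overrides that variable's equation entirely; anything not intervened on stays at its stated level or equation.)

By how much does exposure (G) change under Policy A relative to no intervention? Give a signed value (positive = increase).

320

Baseline:
  Q = 24
  H = 19 − 6·24 = -125
  G = 166 + (-125) = 41
Policy A (H := 195):
  Q = 24
  H = 195
  G = 166 + 195 = 361
Change in G: 361 − 41 = 320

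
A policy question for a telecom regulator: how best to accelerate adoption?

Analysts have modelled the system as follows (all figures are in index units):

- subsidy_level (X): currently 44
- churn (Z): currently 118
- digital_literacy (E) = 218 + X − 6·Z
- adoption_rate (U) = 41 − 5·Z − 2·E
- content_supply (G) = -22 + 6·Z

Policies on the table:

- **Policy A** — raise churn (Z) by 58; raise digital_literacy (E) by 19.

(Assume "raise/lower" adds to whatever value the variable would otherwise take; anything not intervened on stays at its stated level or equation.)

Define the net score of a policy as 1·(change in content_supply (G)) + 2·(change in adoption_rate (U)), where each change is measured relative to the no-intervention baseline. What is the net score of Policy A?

Baseline:
  X = 44
  Z = 118
  E = 218 + 44 − 6·118 = -446
  U = 41 − 5·118 − 2·(-446) = 343
  G = -22 + 6·118 = 686
Policy A (Z + 58, E + 19):
  X = 44
  Z = 118 + 58 = 176
  E = 218 + 44 − 6·176 (+19 from intervention) = -775
  U = 41 − 5·176 − 2·(-775) = 711
  G = -22 + 6·176 = 1034
ΔG = 1034 − 686 = 348; ΔU = 711 − 343 = 368
Score = 1·348 + 2·368 = 1084

1084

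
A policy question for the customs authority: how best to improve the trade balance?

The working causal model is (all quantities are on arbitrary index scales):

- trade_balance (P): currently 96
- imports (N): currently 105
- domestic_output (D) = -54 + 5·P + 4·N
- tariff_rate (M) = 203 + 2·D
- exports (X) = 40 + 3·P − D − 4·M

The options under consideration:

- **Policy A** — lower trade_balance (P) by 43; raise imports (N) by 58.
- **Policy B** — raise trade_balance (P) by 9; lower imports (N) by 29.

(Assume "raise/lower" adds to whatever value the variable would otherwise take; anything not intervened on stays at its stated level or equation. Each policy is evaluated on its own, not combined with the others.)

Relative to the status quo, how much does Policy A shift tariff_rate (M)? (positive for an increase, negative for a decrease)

34

Baseline:
  P = 96
  N = 105
  D = -54 + 5·96 + 4·105 = 846
  M = 203 + 2·846 = 1895
Policy A (P − 43, N + 58):
  P = 96 − 43 = 53
  N = 105 + 58 = 163
  D = -54 + 5·53 + 4·163 = 863
  M = 203 + 2·863 = 1929
Change in M: 1929 − 1895 = 34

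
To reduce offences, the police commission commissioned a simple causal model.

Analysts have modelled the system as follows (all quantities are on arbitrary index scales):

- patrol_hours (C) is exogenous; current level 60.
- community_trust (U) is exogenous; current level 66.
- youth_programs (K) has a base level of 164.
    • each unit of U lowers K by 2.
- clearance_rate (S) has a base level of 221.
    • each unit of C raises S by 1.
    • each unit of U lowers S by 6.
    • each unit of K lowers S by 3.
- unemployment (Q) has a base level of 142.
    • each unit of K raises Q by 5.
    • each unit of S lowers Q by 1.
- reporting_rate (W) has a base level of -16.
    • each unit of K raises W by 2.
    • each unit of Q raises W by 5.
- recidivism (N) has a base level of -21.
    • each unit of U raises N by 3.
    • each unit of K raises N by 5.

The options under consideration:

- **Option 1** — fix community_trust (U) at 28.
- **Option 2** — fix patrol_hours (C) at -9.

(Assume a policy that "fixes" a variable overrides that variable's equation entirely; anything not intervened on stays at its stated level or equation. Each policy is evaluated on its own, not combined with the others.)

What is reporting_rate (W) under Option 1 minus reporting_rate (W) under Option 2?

Option 1 (U := 28):
  C = 60
  U = 28
  K = 164 − 2·28 = 108
  S = 221 + 60 − 6·28 − 3·108 = -211
  Q = 142 + 5·108 − (-211) = 893
  W = -16 + 2·108 + 5·893 = 4665
Option 2 (C := -9):
  C = -9
  U = 66
  K = 164 − 2·66 = 32
  S = 221 + (-9) − 6·66 − 3·32 = -280
  Q = 142 + 5·32 − (-280) = 582
  W = -16 + 2·32 + 5·582 = 2958
W: 4665 − 2958 = 1707

1707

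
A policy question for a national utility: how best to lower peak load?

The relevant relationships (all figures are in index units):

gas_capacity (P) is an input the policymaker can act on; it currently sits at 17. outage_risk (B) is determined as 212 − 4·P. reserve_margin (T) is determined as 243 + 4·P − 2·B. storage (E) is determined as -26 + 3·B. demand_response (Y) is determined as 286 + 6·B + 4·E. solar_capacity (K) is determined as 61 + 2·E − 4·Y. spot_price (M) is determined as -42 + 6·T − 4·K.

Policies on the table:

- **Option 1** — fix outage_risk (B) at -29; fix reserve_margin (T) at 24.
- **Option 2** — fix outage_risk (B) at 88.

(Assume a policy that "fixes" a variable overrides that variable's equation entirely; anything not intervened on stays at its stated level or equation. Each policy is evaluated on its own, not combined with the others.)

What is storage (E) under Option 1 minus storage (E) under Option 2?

Option 1 (B := -29, T := 24):
  P = 17
  B = -29
  E = -26 + 3·(-29) = -113
Option 2 (B := 88):
  P = 17
  B = 88
  E = -26 + 3·88 = 238
E: -113 − 238 = -351

-351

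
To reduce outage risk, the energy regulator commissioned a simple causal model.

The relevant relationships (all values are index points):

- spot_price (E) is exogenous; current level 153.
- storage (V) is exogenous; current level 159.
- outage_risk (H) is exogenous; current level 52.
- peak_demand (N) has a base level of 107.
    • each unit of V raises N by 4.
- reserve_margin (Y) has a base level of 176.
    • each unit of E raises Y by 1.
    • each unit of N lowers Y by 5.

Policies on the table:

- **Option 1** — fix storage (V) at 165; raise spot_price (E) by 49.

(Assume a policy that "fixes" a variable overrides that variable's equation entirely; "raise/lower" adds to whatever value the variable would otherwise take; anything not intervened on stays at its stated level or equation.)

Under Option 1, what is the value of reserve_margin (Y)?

-3457

Option 1 (V := 165, E + 49):
  E = 153 + 49 = 202
  V = 165
  N = 107 + 4·165 = 767
  Y = 176 + 202 − 5·767 = -3457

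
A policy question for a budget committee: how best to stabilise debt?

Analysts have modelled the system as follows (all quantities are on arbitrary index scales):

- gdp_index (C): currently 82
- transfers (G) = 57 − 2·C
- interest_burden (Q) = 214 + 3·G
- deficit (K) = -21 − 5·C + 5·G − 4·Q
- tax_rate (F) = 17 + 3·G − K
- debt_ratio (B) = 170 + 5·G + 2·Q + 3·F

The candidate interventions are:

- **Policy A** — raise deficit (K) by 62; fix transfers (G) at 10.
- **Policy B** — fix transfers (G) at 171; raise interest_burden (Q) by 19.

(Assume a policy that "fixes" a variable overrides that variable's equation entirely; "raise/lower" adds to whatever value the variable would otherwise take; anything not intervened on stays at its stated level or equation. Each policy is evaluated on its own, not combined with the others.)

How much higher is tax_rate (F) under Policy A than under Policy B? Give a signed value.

-1748

Policy A (K + 62, G := 10):
  C = 82
  G = 10
  Q = 214 + 3·10 = 244
  K = -21 − 5·82 + 5·10 − 4·244 (+62 from intervention) = -1295
  F = 17 + 3·10 − (-1295) = 1342
Policy B (G := 171, Q + 19):
  C = 82
  G = 171
  Q = 214 + 3·171 (+19 from intervention) = 746
  K = -21 − 5·82 + 5·171 − 4·746 = -2560
  F = 17 + 3·171 − (-2560) = 3090
F: 1342 − 3090 = -1748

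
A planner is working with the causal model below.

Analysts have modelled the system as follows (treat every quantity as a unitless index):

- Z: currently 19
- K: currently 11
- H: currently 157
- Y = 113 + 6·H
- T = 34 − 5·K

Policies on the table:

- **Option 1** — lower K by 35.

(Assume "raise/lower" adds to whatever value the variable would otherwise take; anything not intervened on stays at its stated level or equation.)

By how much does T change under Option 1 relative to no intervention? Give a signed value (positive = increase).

Baseline:
  K = 11
  T = 34 − 5·11 = -21
Option 1 (K − 35):
  K = 11 − 35 = -24
  T = 34 − 5·(-24) = 154
Change in T: 154 − (-21) = 175

175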